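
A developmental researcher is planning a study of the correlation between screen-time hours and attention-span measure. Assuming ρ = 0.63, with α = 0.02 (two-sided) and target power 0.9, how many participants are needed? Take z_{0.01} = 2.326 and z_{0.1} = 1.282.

n = 27

Fisher's z: C = ½·ln((1+r)/(1−r)) = ½·ln(4.4054) = 0.7414.
n = ((z_{α/2} + z_β)/C)² + 3.
(2.326 + 1.282) / 0.7414 = 3.608 / 0.7414 = 4.866.
n = 4.866² + 3 = 23.68 + 3 = 26.7.
Round up.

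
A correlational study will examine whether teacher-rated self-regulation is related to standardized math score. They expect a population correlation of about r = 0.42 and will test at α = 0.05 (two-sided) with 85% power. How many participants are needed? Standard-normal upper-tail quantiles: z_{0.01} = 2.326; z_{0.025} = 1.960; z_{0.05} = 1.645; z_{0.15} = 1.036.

n = 48

Fisher's z: C = ½·ln((1+r)/(1−r)) = ½·ln(2.4483) = 0.4477.
n = ((z_{α/2} + z_β)/C)² + 3.
(1.960 + 1.036) / 0.4477 = 2.996 / 0.4477 = 6.692.
n = 6.692² + 3 = 44.78 + 3 = 47.8.
Round up.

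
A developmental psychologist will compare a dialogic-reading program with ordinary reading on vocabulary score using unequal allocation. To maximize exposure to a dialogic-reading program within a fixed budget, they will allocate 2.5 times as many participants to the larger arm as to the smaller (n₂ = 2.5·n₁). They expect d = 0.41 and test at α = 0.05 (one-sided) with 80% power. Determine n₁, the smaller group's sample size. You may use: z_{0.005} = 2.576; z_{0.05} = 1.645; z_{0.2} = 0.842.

n₁ = 52

With allocation ratio k = n₂/n₁ = 2.5, Var(x̄₁−x̄₂) = σ²(1/n₁ + 1/(k·n₁)) = σ²·(k+1)/(k·n₁).
So n₁ = (1 + 1/k)·((z_{α} + z_β)/d)² = 1.400 × (2.487/0.41)².
n₁ = 1.400 × 36.79 = 51.5.
Round up: n₁ = 52, giving n₂ = 2.5 × 52 = 130.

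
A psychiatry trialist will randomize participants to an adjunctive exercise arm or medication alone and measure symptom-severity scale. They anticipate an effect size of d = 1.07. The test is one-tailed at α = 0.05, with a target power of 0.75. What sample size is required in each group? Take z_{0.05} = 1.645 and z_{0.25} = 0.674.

n = 10 per group

For two independent groups with equal n: n = 2·((z_{α} + z_β) / d)².
z_{α} + z_β = 1.645 + 0.674 = 2.319.
n = 2 × (2.319 / 1.07)² = 2 × 2.167² = 2 × 4.70 = 9.4.
Round up to the next whole participant.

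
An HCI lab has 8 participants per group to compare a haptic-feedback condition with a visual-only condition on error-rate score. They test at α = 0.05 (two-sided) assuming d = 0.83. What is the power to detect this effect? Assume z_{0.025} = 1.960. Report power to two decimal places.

For two equal groups, power = Φ(d·√(n/2) − z_{α/2}).
d·√(n/2) = 0.83 × √(8/2) = 0.83 × 2.000 = 1.660.
z_β = 1.660 − 1.960 = -0.300.
Power = Φ(-0.300) = 0.382.

power ≈ 0.38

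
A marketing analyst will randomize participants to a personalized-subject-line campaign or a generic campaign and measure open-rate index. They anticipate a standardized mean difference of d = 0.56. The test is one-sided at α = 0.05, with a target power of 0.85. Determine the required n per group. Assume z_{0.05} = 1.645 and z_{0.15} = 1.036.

For two independent groups with equal n: n = 2·((z_{α} + z_β) / d)².
z_{α} + z_β = 1.645 + 1.036 = 2.681.
n = 2 × (2.681 / 0.56)² = 2 × 4.787² = 2 × 22.92 = 45.8.
Round up to the next whole participant.

n = 46 per group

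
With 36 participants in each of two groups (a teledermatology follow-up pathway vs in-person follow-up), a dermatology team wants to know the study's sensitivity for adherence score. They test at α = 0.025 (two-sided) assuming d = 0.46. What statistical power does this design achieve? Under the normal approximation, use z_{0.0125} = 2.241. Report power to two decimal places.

For two equal groups, power = Φ(d·√(n/2) − z_{α/2}).
d·√(n/2) = 0.46 × √(36/2) = 0.46 × 4.243 = 1.952.
z_β = 1.952 − 2.241 = -0.289.
Power = Φ(-0.289) = 0.386.

power ≈ 0.39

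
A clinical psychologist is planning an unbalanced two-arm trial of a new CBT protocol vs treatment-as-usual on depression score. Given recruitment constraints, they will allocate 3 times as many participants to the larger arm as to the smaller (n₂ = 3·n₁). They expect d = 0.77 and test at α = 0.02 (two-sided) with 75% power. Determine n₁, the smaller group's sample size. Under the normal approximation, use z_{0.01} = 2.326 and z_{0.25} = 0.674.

n₁ = 21

With allocation ratio k = n₂/n₁ = 3, Var(x̄₁−x̄₂) = σ²(1/n₁ + 1/(k·n₁)) = σ²·(k+1)/(k·n₁).
So n₁ = (1 + 1/k)·((z_{α/2} + z_β)/d)² = 1.333 × (3.000/0.77)².
n₁ = 1.333 × 15.18 = 20.2.
Round up: n₁ = 21, giving n₂ = 3 × 21 = 63.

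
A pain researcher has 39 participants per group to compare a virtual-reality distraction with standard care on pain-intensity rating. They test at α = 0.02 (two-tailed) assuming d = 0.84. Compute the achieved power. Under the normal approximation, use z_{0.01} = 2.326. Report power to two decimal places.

For two equal groups, power = Φ(d·√(n/2) − z_{α/2}).
d·√(n/2) = 0.84 × √(39/2) = 0.84 × 4.416 = 3.709.
z_β = 3.709 − 2.326 = 1.383.
Power = Φ(1.383) = 0.917.

power ≈ 0.92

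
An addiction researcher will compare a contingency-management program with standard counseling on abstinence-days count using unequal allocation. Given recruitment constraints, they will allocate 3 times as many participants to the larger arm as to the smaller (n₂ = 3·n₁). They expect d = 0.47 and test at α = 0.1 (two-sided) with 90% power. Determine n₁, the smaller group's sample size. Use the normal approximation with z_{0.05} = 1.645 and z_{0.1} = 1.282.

n₁ = 52

With allocation ratio k = n₂/n₁ = 3, Var(x̄₁−x̄₂) = σ²(1/n₁ + 1/(k·n₁)) = σ²·(k+1)/(k·n₁).
So n₁ = (1 + 1/k)·((z_{α/2} + z_β)/d)² = 1.333 × (2.927/0.47)².
n₁ = 1.333 × 38.78 = 51.7.
Round up: n₁ = 52, giving n₂ = 3 × 52 = 156.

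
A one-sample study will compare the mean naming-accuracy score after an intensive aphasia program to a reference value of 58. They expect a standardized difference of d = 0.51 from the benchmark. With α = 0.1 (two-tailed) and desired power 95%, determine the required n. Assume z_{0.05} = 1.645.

n = 42

For a one-sample test: n = ((z_{α/2} + z_β) / d)².
z_{α/2} + z_β = 1.645 + 1.645 = 3.290.
n = (3.290 / 0.51)² = 6.451² = 41.62.
Round up.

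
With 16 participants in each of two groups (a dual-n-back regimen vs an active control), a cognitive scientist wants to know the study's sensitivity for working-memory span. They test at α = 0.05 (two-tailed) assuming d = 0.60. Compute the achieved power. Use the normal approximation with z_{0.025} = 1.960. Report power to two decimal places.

power ≈ 0.40

For two equal groups, power = Φ(d·√(n/2) − z_{α/2}).
d·√(n/2) = 0.60 × √(16/2) = 0.60 × 2.828 = 1.697.
z_β = 1.697 − 1.960 = -0.263.
Power = Φ(-0.263) = 0.396.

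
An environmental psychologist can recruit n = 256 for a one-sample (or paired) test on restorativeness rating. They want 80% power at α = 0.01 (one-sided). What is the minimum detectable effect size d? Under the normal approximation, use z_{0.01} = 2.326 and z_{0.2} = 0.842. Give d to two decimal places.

d_min ≈ 0.20

For a single sample (or paired design) of n = 256: d_min = (z_{α} + z_β)/√n.
z-sum = 2.326 + 0.842 = 3.168.
d_min = 3.168 / √256 = 3.168 / 16.000 = 0.198.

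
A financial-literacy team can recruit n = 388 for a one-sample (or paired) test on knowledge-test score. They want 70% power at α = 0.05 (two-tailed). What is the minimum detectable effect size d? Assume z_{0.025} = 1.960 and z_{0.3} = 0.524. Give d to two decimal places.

d_min ≈ 0.13

For a single sample (or paired design) of n = 388: d_min = (z_{α/2} + z_β)/√n.
z-sum = 1.960 + 0.524 = 2.484.
d_min = 2.484 / √388 = 2.484 / 19.698 = 0.126.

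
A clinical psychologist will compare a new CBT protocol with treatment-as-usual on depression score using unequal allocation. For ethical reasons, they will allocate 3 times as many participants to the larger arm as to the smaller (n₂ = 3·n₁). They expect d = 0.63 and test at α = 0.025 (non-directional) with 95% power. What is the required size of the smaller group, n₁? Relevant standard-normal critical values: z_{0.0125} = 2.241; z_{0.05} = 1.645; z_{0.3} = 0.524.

With allocation ratio k = n₂/n₁ = 3, Var(x̄₁−x̄₂) = σ²(1/n₁ + 1/(k·n₁)) = σ²·(k+1)/(k·n₁).
So n₁ = (1 + 1/k)·((z_{α/2} + z_β)/d)² = 1.333 × (3.886/0.63)².
n₁ = 1.333 × 38.05 = 50.7.
Round up: n₁ = 51, giving n₂ = 3 × 51 = 153.

n₁ = 51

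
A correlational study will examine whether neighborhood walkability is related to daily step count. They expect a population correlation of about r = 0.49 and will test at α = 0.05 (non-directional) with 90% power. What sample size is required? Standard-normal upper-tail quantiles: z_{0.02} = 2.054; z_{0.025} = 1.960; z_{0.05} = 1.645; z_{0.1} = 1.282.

n = 40

Fisher's z: C = ½·ln((1+r)/(1−r)) = ½·ln(2.9216) = 0.5361.
n = ((z_{α/2} + z_β)/C)² + 3.
(1.960 + 1.282) / 0.5361 = 3.242 / 0.5361 = 6.047.
n = 6.047² + 3 = 36.57 + 3 = 39.6.
Round up.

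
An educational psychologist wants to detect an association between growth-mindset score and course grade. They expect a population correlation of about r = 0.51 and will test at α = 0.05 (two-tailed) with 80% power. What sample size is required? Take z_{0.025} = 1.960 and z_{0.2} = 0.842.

Fisher's z: C = ½·ln((1+r)/(1−r)) = ½·ln(3.0816) = 0.5627.
n = ((z_{α/2} + z_β)/C)² + 3.
(1.960 + 0.842) / 0.5627 = 2.802 / 0.5627 = 4.980.
n = 4.980² + 3 = 24.80 + 3 = 27.8.
Round up.

n = 28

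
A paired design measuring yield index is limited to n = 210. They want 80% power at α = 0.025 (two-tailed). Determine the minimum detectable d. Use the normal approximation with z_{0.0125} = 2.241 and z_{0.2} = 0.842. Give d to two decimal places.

d_min ≈ 0.21

For a single sample (or paired design) of n = 210: d_min = (z_{α/2} + z_β)/√n.
z-sum = 2.241 + 0.842 = 3.083.
d_min = 3.083 / √210 = 3.083 / 14.491 = 0.213.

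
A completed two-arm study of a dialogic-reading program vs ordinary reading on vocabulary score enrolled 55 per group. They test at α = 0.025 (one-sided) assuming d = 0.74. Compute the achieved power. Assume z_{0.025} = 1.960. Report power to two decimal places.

power ≈ 0.97

For two equal groups, power = Φ(d·√(n/2) − z_{α}).
d·√(n/2) = 0.74 × √(55/2) = 0.74 × 5.244 = 3.881.
z_β = 3.881 − 1.960 = 1.921.
Power = Φ(1.921) = 0.973.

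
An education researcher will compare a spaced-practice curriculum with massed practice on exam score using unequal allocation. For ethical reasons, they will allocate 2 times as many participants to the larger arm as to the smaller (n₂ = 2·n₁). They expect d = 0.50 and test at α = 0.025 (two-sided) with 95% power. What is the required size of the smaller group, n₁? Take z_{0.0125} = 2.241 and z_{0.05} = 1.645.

With allocation ratio k = n₂/n₁ = 2, Var(x̄₁−x̄₂) = σ²(1/n₁ + 1/(k·n₁)) = σ²·(k+1)/(k·n₁).
So n₁ = (1 + 1/k)·((z_{α/2} + z_β)/d)² = 1.500 × (3.886/0.50)².
n₁ = 1.500 × 60.40 = 90.6.
Round up: n₁ = 91, giving n₂ = 2 × 91 = 182.

n₁ = 91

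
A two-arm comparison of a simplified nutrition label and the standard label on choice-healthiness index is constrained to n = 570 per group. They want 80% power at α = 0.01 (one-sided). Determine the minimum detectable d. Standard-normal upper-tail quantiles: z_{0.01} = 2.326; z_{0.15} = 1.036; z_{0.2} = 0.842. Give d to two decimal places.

For two independent groups of n = 570 each: d_min = (z_{α} + z_β)·√(2/n).
z-sum = 2.326 + 0.842 = 3.168.
d_min = 3.168 × √(2/570) = 3.168 × 0.0592 = 0.188.

d_min ≈ 0.19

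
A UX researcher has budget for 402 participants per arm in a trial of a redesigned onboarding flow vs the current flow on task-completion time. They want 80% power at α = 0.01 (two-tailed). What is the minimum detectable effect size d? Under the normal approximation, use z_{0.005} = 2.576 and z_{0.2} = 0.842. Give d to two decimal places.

For two independent groups of n = 402 each: d_min = (z_{α/2} + z_β)·√(2/n).
z-sum = 2.576 + 0.842 = 3.418.
d_min = 3.418 × √(2/402) = 3.418 × 0.0705 = 0.241.

d_min ≈ 0.24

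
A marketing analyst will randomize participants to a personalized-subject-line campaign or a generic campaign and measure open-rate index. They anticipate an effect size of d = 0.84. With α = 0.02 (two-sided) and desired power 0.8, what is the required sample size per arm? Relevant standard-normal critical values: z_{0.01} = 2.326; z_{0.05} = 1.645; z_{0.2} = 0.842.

n = 29 per group

For two independent groups with equal n: n = 2·((z_{α/2} + z_β) / d)².
z_{α/2} + z_β = 2.326 + 0.842 = 3.168.
n = 2 × (3.168 / 0.84)² = 2 × 3.771² = 2 × 14.22 = 28.4.
Round up to the next whole participant.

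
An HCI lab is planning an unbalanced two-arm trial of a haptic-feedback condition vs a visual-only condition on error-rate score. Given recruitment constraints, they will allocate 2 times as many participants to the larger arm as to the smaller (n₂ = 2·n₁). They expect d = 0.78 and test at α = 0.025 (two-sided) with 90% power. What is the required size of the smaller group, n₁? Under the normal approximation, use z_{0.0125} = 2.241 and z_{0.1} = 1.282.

n₁ = 31

With allocation ratio k = n₂/n₁ = 2, Var(x̄₁−x̄₂) = σ²(1/n₁ + 1/(k·n₁)) = σ²·(k+1)/(k·n₁).
So n₁ = (1 + 1/k)·((z_{α/2} + z_β)/d)² = 1.500 × (3.523/0.78)².
n₁ = 1.500 × 20.40 = 30.6.
Round up: n₁ = 31, giving n₂ = 2 × 31 = 62.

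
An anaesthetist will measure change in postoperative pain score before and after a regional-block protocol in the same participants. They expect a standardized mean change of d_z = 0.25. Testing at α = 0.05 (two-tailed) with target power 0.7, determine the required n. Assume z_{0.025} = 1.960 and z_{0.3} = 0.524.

n = 99 pairs

For a paired (one-sample on differences) test: n = ((z_{α/2} + z_β) / d)².
z_{α/2} + z_β = 1.960 + 0.524 = 2.484.
n = (2.484 / 0.25)² = 9.936² = 98.72.
Round up.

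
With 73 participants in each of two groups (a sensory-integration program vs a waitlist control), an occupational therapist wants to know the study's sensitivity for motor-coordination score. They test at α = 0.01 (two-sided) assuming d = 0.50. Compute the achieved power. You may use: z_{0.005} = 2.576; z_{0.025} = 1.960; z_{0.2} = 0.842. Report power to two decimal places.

power ≈ 0.67

For two equal groups, power = Φ(d·√(n/2) − z_{α/2}).
d·√(n/2) = 0.50 × √(73/2) = 0.50 × 6.042 = 3.021.
z_β = 3.021 − 2.576 = 0.445.
Power = Φ(0.445) = 0.672.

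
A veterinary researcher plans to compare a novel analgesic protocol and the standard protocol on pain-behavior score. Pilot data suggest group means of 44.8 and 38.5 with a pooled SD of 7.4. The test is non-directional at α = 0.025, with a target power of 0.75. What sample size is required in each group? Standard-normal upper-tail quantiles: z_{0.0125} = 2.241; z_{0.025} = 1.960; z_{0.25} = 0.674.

n = 24 per group

Cohen's d = |M₁ − M₂| / SD_pooled = |44.8 − 38.5| / 7.4 = 6.3 / 7.4 = 0.851.
For two independent groups with equal n: n = 2·((z_{α/2} + z_β) / d)².
z_{α/2} + z_β = 2.241 + 0.674 = 2.915.
n = 2 × (2.915 / 0.851)² = 2 × 3.425² = 2 × 11.73 = 23.5.
Round up to the next whole participant.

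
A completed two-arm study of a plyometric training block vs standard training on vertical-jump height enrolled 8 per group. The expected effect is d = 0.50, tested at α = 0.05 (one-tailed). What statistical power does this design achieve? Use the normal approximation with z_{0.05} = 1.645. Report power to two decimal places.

For two equal groups, power = Φ(d·√(n/2) − z_{α}).
d·√(n/2) = 0.50 × √(8/2) = 0.50 × 2.000 = 1.000.
z_β = 1.000 − 1.645 = -0.645.
Power = Φ(-0.645) = 0.259.

power ≈ 0.26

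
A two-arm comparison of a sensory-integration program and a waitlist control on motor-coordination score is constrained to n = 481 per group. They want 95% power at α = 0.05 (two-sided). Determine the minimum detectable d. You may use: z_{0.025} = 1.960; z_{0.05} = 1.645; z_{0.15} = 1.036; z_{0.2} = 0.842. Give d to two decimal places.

d_min ≈ 0.23

For two independent groups of n = 481 each: d_min = (z_{α/2} + z_β)·√(2/n).
z-sum = 1.960 + 1.645 = 3.605.
d_min = 3.605 × √(2/481) = 3.605 × 0.0645 = 0.232.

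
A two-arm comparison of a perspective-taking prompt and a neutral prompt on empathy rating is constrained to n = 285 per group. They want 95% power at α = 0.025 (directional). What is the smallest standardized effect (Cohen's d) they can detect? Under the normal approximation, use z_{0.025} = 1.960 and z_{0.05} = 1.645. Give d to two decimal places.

For two independent groups of n = 285 each: d_min = (z_{α} + z_β)·√(2/n).
z-sum = 1.960 + 1.645 = 3.605.
d_min = 3.605 × √(2/285) = 3.605 × 0.0838 = 0.302.

d_min ≈ 0.30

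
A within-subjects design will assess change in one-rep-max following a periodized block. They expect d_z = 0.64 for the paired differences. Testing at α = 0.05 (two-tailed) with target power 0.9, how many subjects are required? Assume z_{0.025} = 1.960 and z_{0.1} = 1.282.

n = 26 pairs

For a paired (one-sample on differences) test: n = ((z_{α/2} + z_β) / d)².
z_{α/2} + z_β = 1.960 + 1.282 = 3.242.
n = (3.242 / 0.64)² = 5.066² = 25.66.
Round up.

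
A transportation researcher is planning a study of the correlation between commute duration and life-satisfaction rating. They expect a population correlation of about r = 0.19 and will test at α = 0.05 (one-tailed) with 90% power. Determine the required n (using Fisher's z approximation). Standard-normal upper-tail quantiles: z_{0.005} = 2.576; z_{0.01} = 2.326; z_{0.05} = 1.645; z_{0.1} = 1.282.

n = 235

Fisher's z: C = ½·ln((1+r)/(1−r)) = ½·ln(1.4691) = 0.1923.
n = ((z_{α} + z_β)/C)² + 3.
(1.645 + 1.282) / 0.1923 = 2.927 / 0.1923 = 15.221.
n = 15.221² + 3 = 231.68 + 3 = 234.7.
Round up.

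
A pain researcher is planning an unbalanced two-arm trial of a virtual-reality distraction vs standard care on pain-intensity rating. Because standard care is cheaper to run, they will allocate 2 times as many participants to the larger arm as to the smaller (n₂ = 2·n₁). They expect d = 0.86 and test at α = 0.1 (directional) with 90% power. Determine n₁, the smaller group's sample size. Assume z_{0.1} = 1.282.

With allocation ratio k = n₂/n₁ = 2, Var(x̄₁−x̄₂) = σ²(1/n₁ + 1/(k·n₁)) = σ²·(k+1)/(k·n₁).
So n₁ = (1 + 1/k)·((z_{α} + z_β)/d)² = 1.500 × (2.564/0.86)².
n₁ = 1.500 × 8.89 = 13.3.
Round up: n₁ = 14, giving n₂ = 2 × 14 = 28.

n₁ = 14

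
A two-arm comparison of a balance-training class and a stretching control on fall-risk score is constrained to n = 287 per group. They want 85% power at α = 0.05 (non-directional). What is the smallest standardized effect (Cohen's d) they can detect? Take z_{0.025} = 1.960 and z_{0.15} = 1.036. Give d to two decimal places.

For two independent groups of n = 287 each: d_min = (z_{α/2} + z_β)·√(2/n).
z-sum = 1.960 + 1.036 = 2.996.
d_min = 2.996 × √(2/287) = 2.996 × 0.0835 = 0.250.

d_min ≈ 0.25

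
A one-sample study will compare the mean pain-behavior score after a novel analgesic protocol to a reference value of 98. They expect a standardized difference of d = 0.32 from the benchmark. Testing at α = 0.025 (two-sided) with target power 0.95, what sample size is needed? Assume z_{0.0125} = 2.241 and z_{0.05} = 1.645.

For a one-sample test: n = ((z_{α/2} + z_β) / d)².
z_{α/2} + z_β = 2.241 + 1.645 = 3.886.
n = (3.886 / 0.32)² = 12.144² = 147.47.
Round up.

n = 148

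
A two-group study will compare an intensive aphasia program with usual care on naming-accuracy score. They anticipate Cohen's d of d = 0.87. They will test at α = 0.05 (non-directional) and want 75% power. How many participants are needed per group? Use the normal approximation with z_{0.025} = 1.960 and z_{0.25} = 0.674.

For two independent groups with equal n: n = 2·((z_{α/2} + z_β) / d)².
z_{α/2} + z_β = 1.960 + 0.674 = 2.634.
n = 2 × (2.634 / 0.87)² = 2 × 3.028² = 2 × 9.17 = 18.3.
Round up to the next whole participant.

n = 19 per group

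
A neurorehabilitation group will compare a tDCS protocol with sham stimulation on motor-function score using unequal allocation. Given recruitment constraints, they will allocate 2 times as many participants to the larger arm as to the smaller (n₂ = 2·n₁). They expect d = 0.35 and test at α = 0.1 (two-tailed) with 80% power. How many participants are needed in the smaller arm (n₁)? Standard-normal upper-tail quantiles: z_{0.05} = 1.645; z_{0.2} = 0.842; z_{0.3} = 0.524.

n₁ = 76

With allocation ratio k = n₂/n₁ = 2, Var(x̄₁−x̄₂) = σ²(1/n₁ + 1/(k·n₁)) = σ²·(k+1)/(k·n₁).
So n₁ = (1 + 1/k)·((z_{α/2} + z_β)/d)² = 1.500 × (2.487/0.35)².
n₁ = 1.500 × 50.49 = 75.7.
Round up: n₁ = 76, giving n₂ = 2 × 76 = 152.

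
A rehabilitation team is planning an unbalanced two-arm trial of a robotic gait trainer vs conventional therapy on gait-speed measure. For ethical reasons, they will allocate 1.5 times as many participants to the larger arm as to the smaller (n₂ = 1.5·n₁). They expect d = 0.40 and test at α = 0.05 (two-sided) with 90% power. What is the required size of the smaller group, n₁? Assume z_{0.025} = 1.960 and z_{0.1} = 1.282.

n₁ = 110

With allocation ratio k = n₂/n₁ = 1.5, Var(x̄₁−x̄₂) = σ²(1/n₁ + 1/(k·n₁)) = σ²·(k+1)/(k·n₁).
So n₁ = (1 + 1/k)·((z_{α/2} + z_β)/d)² = 1.667 × (3.242/0.40)².
n₁ = 1.667 × 65.69 = 109.5.
Round up: n₁ = 110, giving n₂ = 1.5 × 110 = 165.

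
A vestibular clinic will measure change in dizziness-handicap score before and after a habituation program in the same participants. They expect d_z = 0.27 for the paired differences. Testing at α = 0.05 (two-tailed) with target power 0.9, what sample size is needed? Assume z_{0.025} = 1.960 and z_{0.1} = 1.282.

n = 145 pairs

For a paired (one-sample on differences) test: n = ((z_{α/2} + z_β) / d)².
z_{α/2} + z_β = 1.960 + 1.282 = 3.242.
n = (3.242 / 0.27)² = 12.007² = 144.18.
Round up.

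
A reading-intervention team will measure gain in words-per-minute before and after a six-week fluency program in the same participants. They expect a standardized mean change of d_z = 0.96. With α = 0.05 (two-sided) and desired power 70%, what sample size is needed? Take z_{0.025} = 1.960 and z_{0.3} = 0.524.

n = 7 pairs

For a paired (one-sample on differences) test: n = ((z_{α/2} + z_β) / d)².
z_{α/2} + z_β = 1.960 + 0.524 = 2.484.
n = (2.484 / 0.96)² = 2.587² = 6.70.
Round up.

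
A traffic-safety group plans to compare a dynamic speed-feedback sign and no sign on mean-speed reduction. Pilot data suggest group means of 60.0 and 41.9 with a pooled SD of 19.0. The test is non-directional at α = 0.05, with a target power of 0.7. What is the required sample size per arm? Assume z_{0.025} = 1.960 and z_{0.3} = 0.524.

n = 14 per group

Cohen's d = |M₁ − M₂| / SD_pooled = |60.0 − 41.9| / 19.0 = 18.1 / 19.0 = 0.953.
For two independent groups with equal n: n = 2·((z_{α/2} + z_β) / d)².
z_{α/2} + z_β = 1.960 + 0.524 = 2.484.
n = 2 × (2.484 / 0.953)² = 2 × 2.607² = 2 × 6.79 = 13.6.
Round up to the next whole participant.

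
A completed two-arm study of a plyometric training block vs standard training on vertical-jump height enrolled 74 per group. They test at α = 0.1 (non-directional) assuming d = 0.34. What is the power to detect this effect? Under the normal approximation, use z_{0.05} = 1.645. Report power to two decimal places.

For two equal groups, power = Φ(d·√(n/2) − z_{α/2}).
d·√(n/2) = 0.34 × √(74/2) = 0.34 × 6.083 = 2.068.
z_β = 2.068 − 1.645 = 0.423.
Power = Φ(0.423) = 0.664.

power ≈ 0.66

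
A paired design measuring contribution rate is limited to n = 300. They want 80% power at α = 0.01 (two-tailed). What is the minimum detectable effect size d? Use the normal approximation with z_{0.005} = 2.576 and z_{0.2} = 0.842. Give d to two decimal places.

For a single sample (or paired design) of n = 300: d_min = (z_{α/2} + z_β)/√n.
z-sum = 2.576 + 0.842 = 3.418.
d_min = 3.418 / √300 = 3.418 / 17.321 = 0.197.

d_min ≈ 0.20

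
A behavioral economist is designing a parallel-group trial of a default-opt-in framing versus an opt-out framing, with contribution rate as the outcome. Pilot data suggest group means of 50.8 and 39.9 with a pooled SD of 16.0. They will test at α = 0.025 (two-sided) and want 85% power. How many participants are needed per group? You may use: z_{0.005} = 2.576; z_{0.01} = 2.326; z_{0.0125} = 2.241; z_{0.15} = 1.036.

Cohen's d = |M₁ − M₂| / SD_pooled = |50.8 − 39.9| / 16.0 = 10.9 / 16.0 = 0.681.
For two independent groups with equal n: n = 2·((z_{α/2} + z_β) / d)².
z_{α/2} + z_β = 2.241 + 1.036 = 3.277.
n = 2 × (3.277 / 0.681)² = 2 × 4.812² = 2 × 23.16 = 46.3.
Round up to the next whole participant.

n = 47 per group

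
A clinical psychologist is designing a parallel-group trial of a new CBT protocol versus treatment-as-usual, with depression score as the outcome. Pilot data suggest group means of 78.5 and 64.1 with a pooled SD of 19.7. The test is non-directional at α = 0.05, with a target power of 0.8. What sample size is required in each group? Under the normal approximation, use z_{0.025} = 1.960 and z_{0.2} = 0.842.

n = 30 per group

Cohen's d = |M₁ − M₂| / SD_pooled = |78.5 − 64.1| / 19.7 = 14.4 / 19.7 = 0.731.
For two independent groups with equal n: n = 2·((z_{α/2} + z_β) / d)².
z_{α/2} + z_β = 1.960 + 0.842 = 2.802.
n = 2 × (2.802 / 0.731)² = 2 × 3.833² = 2 × 14.69 = 29.4.
Round up to the next whole participant.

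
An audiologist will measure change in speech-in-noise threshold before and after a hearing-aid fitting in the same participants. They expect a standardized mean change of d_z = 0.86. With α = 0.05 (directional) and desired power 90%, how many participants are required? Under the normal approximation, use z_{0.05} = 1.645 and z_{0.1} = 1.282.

For a paired (one-sample on differences) test: n = ((z_{α} + z_β) / d)².
z_{α} + z_β = 1.645 + 1.282 = 2.927.
n = (2.927 / 0.86)² = 3.403² = 11.58.
Round up.

n = 12 pairs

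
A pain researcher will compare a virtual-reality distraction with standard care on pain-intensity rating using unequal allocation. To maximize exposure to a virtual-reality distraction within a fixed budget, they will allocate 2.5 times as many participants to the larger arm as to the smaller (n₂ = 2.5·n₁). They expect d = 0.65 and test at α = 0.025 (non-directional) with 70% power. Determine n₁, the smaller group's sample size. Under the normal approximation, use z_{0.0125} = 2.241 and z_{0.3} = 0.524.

With allocation ratio k = n₂/n₁ = 2.5, Var(x̄₁−x̄₂) = σ²(1/n₁ + 1/(k·n₁)) = σ²·(k+1)/(k·n₁).
So n₁ = (1 + 1/k)·((z_{α/2} + z_β)/d)² = 1.400 × (2.765/0.65)².
n₁ = 1.400 × 18.10 = 25.3.
Round up: n₁ = 26, giving n₂ = 2.5 × 26 = 65.

n₁ = 26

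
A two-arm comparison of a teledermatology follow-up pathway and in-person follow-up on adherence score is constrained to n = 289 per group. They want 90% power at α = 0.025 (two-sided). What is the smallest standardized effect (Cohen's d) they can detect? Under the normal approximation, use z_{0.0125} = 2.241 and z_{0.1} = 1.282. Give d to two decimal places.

d_min ≈ 0.29

For two independent groups of n = 289 each: d_min = (z_{α/2} + z_β)·√(2/n).
z-sum = 2.241 + 1.282 = 3.523.
d_min = 3.523 × √(2/289) = 3.523 × 0.0832 = 0.293.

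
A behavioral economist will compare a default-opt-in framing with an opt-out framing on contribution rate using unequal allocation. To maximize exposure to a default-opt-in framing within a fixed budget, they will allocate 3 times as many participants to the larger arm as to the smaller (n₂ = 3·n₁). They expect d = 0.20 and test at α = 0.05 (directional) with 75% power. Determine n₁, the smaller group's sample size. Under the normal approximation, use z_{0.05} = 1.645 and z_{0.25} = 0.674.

With allocation ratio k = n₂/n₁ = 3, Var(x̄₁−x̄₂) = σ²(1/n₁ + 1/(k·n₁)) = σ²·(k+1)/(k·n₁).
So n₁ = (1 + 1/k)·((z_{α} + z_β)/d)² = 1.333 × (2.319/0.20)².
n₁ = 1.333 × 134.44 = 179.3.
Round up: n₁ = 180, giving n₂ = 3 × 180 = 540.

n₁ = 180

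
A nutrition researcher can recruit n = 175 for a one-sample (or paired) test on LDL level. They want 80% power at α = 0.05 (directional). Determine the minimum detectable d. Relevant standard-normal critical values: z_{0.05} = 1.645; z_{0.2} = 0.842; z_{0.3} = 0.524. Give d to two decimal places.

d_min ≈ 0.19

For a single sample (or paired design) of n = 175: d_min = (z_{α} + z_β)/√n.
z-sum = 1.645 + 0.842 = 2.487.
d_min = 2.487 / √175 = 2.487 / 13.229 = 0.188.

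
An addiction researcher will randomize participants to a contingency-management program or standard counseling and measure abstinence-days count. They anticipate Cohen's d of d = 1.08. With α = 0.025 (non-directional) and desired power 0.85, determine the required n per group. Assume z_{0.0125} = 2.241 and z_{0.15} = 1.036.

n = 19 per group

For two independent groups with equal n: n = 2·((z_{α/2} + z_β) / d)².
z_{α/2} + z_β = 2.241 + 1.036 = 3.277.
n = 2 × (3.277 / 1.08)² = 2 × 3.034² = 2 × 9.21 = 18.4.
Round up to the next whole participant.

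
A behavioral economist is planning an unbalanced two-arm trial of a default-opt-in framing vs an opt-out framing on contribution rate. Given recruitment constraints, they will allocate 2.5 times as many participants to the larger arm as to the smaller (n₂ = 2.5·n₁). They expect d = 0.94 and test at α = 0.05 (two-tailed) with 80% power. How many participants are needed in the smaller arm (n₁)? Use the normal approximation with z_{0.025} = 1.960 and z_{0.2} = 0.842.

With allocation ratio k = n₂/n₁ = 2.5, Var(x̄₁−x̄₂) = σ²(1/n₁ + 1/(k·n₁)) = σ²·(k+1)/(k·n₁).
So n₁ = (1 + 1/k)·((z_{α/2} + z_β)/d)² = 1.400 × (2.802/0.94)².
n₁ = 1.400 × 8.89 = 12.4.
Round up: n₁ = 13, giving n₂ = ⌈2.5 × 13⌉ = ⌈32.5⌉ = 33.

n₁ = 13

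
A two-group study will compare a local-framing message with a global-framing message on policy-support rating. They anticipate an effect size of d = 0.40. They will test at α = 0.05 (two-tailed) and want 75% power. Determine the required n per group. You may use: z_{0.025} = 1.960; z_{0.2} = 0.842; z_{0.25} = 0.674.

For two independent groups with equal n: n = 2·((z_{α/2} + z_β) / d)².
z_{α/2} + z_β = 1.960 + 0.674 = 2.634.
n = 2 × (2.634 / 0.40)² = 2 × 6.585² = 2 × 43.36 = 86.7.
Round up to the next whole participant.

n = 87 per group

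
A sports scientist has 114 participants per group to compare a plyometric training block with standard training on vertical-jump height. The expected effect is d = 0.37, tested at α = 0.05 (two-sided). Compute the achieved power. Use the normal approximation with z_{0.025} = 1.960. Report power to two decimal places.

power ≈ 0.80

For two equal groups, power = Φ(d·√(n/2) − z_{α/2}).
d·√(n/2) = 0.37 × √(114/2) = 0.37 × 7.550 = 2.793.
z_β = 2.793 − 1.960 = 0.833.
Power = Φ(0.833) = 0.798.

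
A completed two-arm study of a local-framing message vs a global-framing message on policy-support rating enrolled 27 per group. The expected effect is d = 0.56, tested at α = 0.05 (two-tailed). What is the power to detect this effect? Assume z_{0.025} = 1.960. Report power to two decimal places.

power ≈ 0.54

For two equal groups, power = Φ(d·√(n/2) − z_{α/2}).
d·√(n/2) = 0.56 × √(27/2) = 0.56 × 3.674 = 2.058.
z_β = 2.058 − 1.960 = 0.098.
Power = Φ(0.098) = 0.539.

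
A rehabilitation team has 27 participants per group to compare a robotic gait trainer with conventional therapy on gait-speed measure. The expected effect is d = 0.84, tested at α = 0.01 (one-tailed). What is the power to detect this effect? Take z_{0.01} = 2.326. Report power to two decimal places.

For two equal groups, power = Φ(d·√(n/2) − z_{α}).
d·√(n/2) = 0.84 × √(27/2) = 0.84 × 3.674 = 3.086.
z_β = 3.086 − 2.326 = 0.760.
Power = Φ(0.760) = 0.776.

power ≈ 0.78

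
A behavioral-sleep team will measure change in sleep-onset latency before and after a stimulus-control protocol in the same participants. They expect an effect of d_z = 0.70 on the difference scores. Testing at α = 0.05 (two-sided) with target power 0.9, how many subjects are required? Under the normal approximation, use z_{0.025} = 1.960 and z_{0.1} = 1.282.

n = 22 pairs

For a paired (one-sample on differences) test: n = ((z_{α/2} + z_β) / d)².
z_{α/2} + z_β = 1.960 + 1.282 = 3.242.
n = (3.242 / 0.70)² = 4.631² = 21.45.
Round up.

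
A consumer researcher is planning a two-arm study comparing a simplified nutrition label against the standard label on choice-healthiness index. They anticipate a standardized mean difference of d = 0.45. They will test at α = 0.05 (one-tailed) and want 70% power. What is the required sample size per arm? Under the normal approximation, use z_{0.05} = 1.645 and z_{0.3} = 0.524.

n = 47 per group

For two independent groups with equal n: n = 2·((z_{α} + z_β) / d)².
z_{α} + z_β = 1.645 + 0.524 = 2.169.
n = 2 × (2.169 / 0.45)² = 2 × 4.820² = 2 × 23.23 = 46.5.
Round up to the next whole participant.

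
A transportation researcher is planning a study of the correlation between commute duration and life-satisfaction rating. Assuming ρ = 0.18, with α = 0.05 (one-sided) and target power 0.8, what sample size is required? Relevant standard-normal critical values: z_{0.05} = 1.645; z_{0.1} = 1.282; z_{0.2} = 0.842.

Fisher's z: C = ½·ln((1+r)/(1−r)) = ½·ln(1.4390) = 0.1820.
n = ((z_{α} + z_β)/C)² + 3.
(1.645 + 0.842) / 0.1820 = 2.487 / 0.1820 = 13.665.
n = 13.665² + 3 = 186.73 + 3 = 189.7.
Round up.

n = 190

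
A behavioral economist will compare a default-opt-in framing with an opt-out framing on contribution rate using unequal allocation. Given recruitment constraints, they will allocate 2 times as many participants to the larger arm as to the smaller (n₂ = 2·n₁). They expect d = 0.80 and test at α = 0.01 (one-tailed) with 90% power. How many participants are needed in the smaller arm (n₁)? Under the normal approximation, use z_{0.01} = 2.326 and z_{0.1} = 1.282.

With allocation ratio k = n₂/n₁ = 2, Var(x̄₁−x̄₂) = σ²(1/n₁ + 1/(k·n₁)) = σ²·(k+1)/(k·n₁).
So n₁ = (1 + 1/k)·((z_{α} + z_β)/d)² = 1.500 × (3.608/0.80)².
n₁ = 1.500 × 20.34 = 30.5.
Round up: n₁ = 31, giving n₂ = 2 × 31 = 62.

n₁ = 31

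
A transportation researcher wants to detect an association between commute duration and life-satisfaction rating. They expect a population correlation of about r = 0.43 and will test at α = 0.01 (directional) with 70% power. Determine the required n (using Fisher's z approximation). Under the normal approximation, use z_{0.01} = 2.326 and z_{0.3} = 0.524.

Fisher's z: C = ½·ln((1+r)/(1−r)) = ½·ln(2.5088) = 0.4599.
n = ((z_{α} + z_β)/C)² + 3.
(2.326 + 0.524) / 0.4599 = 2.850 / 0.4599 = 6.197.
n = 6.197² + 3 = 38.40 + 3 = 41.4.
Round up.

n = 42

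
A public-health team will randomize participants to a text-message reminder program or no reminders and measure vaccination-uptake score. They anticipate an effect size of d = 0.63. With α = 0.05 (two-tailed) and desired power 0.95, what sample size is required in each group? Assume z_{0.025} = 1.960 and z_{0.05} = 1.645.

n = 66 per group

For two independent groups with equal n: n = 2·((z_{α/2} + z_β) / d)².
z_{α/2} + z_β = 1.960 + 1.645 = 3.605.
n = 2 × (3.605 / 0.63)² = 2 × 5.722² = 2 × 32.74 = 65.5.
Round up to the next whole participant.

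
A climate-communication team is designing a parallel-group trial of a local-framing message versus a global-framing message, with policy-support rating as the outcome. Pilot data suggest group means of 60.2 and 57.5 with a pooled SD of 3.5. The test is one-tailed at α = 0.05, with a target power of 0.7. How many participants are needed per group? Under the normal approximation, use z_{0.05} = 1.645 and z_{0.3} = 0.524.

Cohen's d = |M₁ − M₂| / SD_pooled = |60.2 − 57.5| / 3.5 = 2.7 / 3.5 = 0.771.
For two independent groups with equal n: n = 2·((z_{α} + z_β) / d)².
z_{α} + z_β = 1.645 + 0.524 = 2.169.
n = 2 × (2.169 / 0.771)² = 2 × 2.813² = 2 × 7.91 = 15.8.
Round up to the next whole participant.

n = 16 per group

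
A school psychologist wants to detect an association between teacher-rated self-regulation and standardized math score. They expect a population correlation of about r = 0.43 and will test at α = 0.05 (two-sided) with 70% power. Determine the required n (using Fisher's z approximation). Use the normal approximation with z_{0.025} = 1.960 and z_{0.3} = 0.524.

n = 33

Fisher's z: C = ½·ln((1+r)/(1−r)) = ½·ln(2.5088) = 0.4599.
n = ((z_{α/2} + z_β)/C)² + 3.
(1.960 + 0.524) / 0.4599 = 2.484 / 0.4599 = 5.401.
n = 5.401² + 3 = 29.17 + 3 = 32.2.
Round up.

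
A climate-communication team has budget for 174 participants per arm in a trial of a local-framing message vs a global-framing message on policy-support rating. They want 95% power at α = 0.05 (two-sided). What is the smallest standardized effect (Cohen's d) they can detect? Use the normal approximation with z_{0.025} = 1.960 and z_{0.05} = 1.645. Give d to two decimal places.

For two independent groups of n = 174 each: d_min = (z_{α/2} + z_β)·√(2/n).
z-sum = 1.960 + 1.645 = 3.605.
d_min = 3.605 × √(2/174) = 3.605 × 0.1072 = 0.386.

d_min ≈ 0.39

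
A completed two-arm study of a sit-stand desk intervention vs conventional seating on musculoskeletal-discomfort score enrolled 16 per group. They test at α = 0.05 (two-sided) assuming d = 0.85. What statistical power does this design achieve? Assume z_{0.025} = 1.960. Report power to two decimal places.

For two equal groups, power = Φ(d·√(n/2) − z_{α/2}).
d·√(n/2) = 0.85 × √(16/2) = 0.85 × 2.828 = 2.404.
z_β = 2.404 − 1.960 = 0.444.
Power = Φ(0.444) = 0.672.

power ≈ 0.67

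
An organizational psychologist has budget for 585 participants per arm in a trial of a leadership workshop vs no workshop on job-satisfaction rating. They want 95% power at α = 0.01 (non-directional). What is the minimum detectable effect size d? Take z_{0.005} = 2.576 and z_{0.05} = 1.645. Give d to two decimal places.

d_min ≈ 0.25

For two independent groups of n = 585 each: d_min = (z_{α/2} + z_β)·√(2/n).
z-sum = 2.576 + 1.645 = 4.221.
d_min = 4.221 × √(2/585) = 4.221 × 0.0585 = 0.247.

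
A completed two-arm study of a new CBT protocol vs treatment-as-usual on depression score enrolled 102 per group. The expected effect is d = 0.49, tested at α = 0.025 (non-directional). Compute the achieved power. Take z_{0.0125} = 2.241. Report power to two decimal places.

power ≈ 0.90

For two equal groups, power = Φ(d·√(n/2) − z_{α/2}).
d·√(n/2) = 0.49 × √(102/2) = 0.49 × 7.141 = 3.499.
z_β = 3.499 − 2.241 = 1.258.
Power = Φ(1.258) = 0.896.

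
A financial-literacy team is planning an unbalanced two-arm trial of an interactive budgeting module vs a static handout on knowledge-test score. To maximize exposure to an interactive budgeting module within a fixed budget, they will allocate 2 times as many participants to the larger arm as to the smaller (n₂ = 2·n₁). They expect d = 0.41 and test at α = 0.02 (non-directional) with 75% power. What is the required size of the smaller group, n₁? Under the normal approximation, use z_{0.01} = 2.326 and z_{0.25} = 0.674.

n₁ = 81

With allocation ratio k = n₂/n₁ = 2, Var(x̄₁−x̄₂) = σ²(1/n₁ + 1/(k·n₁)) = σ²·(k+1)/(k·n₁).
So n₁ = (1 + 1/k)·((z_{α/2} + z_β)/d)² = 1.500 × (3.000/0.41)².
n₁ = 1.500 × 53.54 = 80.3.
Round up: n₁ = 81, giving n₂ = 2 × 81 = 162.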